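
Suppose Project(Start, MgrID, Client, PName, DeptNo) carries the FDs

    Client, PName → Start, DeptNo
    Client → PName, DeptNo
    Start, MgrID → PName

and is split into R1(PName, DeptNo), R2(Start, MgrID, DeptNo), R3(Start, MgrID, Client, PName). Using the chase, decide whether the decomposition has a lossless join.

No

Chase test. Columns are Start, MgrID, Client, PName, DeptNo; row i has aⱼ where attribute j ∈ Ri, else bᵢⱼ.
Initial tableau (one row per fragment):
  row 1: b11 b12 b13 a4 a5
  row 2: a1 a2 b23 b24 a5
  row 3: a1 a2 a3 a4 b35
Rows 2 and 3 agree on Start, MgrID; apply Start, MgrID→PName and equate their PName entries.
No row becomes fully distinguished — the join is lossy.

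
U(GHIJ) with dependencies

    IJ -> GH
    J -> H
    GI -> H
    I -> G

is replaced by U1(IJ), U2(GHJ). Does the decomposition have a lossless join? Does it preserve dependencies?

lossy and not dependency-preserving

Lossless test: (J)⁺ = {HJ}, which is a superkey of neither fragment — lossy.
Dependency preservation: the restricted closure of {IJ} across the fragments never reaches {GH}, so IJ → GH cannot be enforced without a join — not preserved.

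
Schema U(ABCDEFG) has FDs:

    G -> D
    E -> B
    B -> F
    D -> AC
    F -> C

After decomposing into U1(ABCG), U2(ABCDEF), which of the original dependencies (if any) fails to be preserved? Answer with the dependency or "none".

Check G → D: no single fragment contains all of {DG}, and the restricted closure of {G} across the fragments never reaches {D}.
E → B is preserved.
B → F is preserved.
D → AC is preserved.
F → C is preserved.

G -> D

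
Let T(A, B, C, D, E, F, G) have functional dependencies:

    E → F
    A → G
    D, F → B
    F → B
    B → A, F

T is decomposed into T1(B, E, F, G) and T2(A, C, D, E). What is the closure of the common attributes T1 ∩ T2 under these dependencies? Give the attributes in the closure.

A, B, E, F, G

T1 ∩ T2 = {E}.
E → F applies, adding F
F → B applies, adding B
B → A, F applies, adding A
A → G applies, adding G
Closure: {A, B, E, F, G}.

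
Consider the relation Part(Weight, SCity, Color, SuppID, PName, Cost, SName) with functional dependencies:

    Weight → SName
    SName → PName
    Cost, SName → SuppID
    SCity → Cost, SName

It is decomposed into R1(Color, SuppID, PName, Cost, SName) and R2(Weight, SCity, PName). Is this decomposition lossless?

Common attributes: R1 ∩ R2 = {PName}.
No dependency enlarges {PName}, so (PName)⁺ = {PName}.
The closure contains neither all of R1 = {Color, SuppID, PName, Cost, SName} nor all of R2 = {Weight, SCity, PName}, so the common attributes are not a superkey of either fragment. The join is lossy.

No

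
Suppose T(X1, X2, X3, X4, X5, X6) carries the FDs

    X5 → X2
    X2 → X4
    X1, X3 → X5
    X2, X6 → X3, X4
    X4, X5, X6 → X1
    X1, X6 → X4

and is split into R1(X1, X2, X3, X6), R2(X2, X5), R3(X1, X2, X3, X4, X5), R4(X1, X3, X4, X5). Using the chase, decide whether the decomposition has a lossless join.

Chase test. Columns are X1, X2, X3, X4, X5, X6; row i has aⱼ where attribute j ∈ Ri, else bᵢⱼ.
Initial tableau (one row per fragment):
  row 1: a1 a2 a3 b14 b15 a6
  row 2: b21 a2 b23 b24 a5 b26
  row 3: a1 a2 a3 a4 a5 b36
  row 4: a1 b42 a3 a4 a5 b46
Rows 2 and 4 agree on X5; apply X5→X2 and equate their X2 entries.
Rows 1 and 2 agree on X2; apply X2→X4 and equate their X4 entries.
Rows 1 and 3 agree on X2; apply X2→X4 and equate their X4 entries.
Rows 1 and 3 agree on X1, X3; apply X1, X3→X5 and equate their X5 entries.
Row 1 is now all distinguished symbols — the join is lossless.

Yes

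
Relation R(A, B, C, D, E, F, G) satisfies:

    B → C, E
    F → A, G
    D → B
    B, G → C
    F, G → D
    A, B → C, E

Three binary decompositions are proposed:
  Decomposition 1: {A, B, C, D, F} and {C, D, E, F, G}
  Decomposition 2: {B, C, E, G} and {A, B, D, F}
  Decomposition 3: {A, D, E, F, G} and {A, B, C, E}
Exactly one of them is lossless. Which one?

Decomposition 1

Decomposition 1: common = {C, D, F}, closure = {A, B, C, D, E, F, G} → lossless.
Decomposition 2: common = {B}, closure = {B, C, E} → lossy.
Decomposition 3: common = {A, E}, closure = {A, E} → lossy.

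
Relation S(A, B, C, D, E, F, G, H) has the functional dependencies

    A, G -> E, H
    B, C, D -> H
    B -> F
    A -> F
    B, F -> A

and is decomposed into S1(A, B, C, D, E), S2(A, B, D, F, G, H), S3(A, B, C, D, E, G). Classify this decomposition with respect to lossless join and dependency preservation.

Lossless test (chase): Rows 2 and 3 agree on A, G; apply A, G→E, H and equate their E, H entries. Rows 1 and 3 agree on B, C, D; apply B, C, D→H and equate their H entries. Rows 1 and 2 agree on B; apply B→F and equate their F entries. Rows 1 and 3 agree on B; apply B→F and equate their F entries. Row 3 is now all distinguished symbols — the join is lossless.
Dependency preservation: the restricted closure of {B, C, D} across the fragments never reaches {H}, so B, C, D → H cannot be enforced without a join — not preserved.

lossless but not dependency-preserving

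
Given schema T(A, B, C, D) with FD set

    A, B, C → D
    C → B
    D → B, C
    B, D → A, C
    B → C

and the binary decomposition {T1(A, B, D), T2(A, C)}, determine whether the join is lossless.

No

Common attributes: T1 ∩ T2 = {A}.
No dependency enlarges {A}, so (A)⁺ = {A}.
The closure contains neither all of T1 = {A, B, D} nor all of T2 = {A, C}, so the common attributes are not a superkey of either fragment. The join is lossy.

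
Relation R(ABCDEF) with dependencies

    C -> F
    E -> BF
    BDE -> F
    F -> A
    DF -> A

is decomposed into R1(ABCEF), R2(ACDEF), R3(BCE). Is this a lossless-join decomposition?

Chase test. Columns are ABCDEF; row i has aⱼ where attribute j ∈ Ri, else bᵢⱼ.
Initial tableau (one row per fragment):
  row 1: a1 a2 a3 b14 a5 a6
  row 2: a1 b22 a3 a4 a5 a6
  row 3: b31 a2 a3 b34 a5 b36
Rows 1 and 3 agree on C; apply C→F and equate their F entries.
Rows 1 and 2 agree on E; apply E→BF and equate their BF entries.
Rows 1 and 3 agree on F; apply F→A and equate their A entries.
Row 2 is now all distinguished symbols — the join is lossless.

Yes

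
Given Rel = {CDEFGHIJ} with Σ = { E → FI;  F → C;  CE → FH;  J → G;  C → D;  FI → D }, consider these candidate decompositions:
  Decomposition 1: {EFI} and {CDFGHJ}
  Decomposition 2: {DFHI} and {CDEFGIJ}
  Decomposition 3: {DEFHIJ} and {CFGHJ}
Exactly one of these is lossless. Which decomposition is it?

Decomposition 3

Decomposition 1: common = {F}, closure = {CDF} → lossy.
Decomposition 2: common = {DFI}, closure = {CDFI} → lossy.
Decomposition 3: common = {FHJ}, closure = {CDFGHJ} → lossless.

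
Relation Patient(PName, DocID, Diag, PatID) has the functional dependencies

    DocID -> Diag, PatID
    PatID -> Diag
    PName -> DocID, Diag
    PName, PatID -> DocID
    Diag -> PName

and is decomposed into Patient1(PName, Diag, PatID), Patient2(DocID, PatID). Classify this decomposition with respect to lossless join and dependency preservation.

Lossless test: (PatID)⁺ = {PName, DocID, Diag, PatID}, which contains all of one fragment — lossless.
Dependency preservation: DocID → Diag, PatID; PName → DocID, Diag; PName, PatID → DocID are not contained in any single fragment, but the restricted closure of each left-hand side across the fragments still reaches the right-hand side; the remaining FDs each lie inside some fragment. All dependencies are preserved.

lossless and dependency-preserving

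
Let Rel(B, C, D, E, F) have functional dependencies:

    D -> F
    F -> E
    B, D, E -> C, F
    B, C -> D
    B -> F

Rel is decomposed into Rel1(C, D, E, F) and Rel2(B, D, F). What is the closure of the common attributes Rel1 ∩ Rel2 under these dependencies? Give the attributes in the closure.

D, E, F

Rel1 ∩ Rel2 = {D, F}.
F → E applies, adding E
Closure: {D, E, F}.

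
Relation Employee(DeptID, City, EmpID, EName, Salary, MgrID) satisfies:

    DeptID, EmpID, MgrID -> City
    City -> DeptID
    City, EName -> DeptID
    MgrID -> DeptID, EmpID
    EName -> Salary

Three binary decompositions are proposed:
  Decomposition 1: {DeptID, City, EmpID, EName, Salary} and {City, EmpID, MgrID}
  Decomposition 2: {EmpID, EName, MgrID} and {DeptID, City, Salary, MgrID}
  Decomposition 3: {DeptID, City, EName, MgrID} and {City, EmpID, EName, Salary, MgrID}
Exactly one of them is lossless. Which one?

Decomposition 1: common = {City, EmpID}, closure = {DeptID, City, EmpID} → lossy.
Decomposition 2: common = {MgrID}, closure = {DeptID, City, EmpID, MgrID} → lossy.
Decomposition 3: common = {City, EName, MgrID}, closure = {DeptID, City, EmpID, EName, Salary, MgrID} → lossless.

Decomposition 3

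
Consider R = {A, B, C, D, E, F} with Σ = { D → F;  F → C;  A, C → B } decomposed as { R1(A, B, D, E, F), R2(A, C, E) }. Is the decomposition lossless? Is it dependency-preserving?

lossy and not dependency-preserving

Lossless test: (A, E)⁺ = {A, E}, which is a superkey of neither fragment — lossy.
Dependency preservation: the restricted closure of {F} across the fragments never reaches {C}, so F → C cannot be enforced without a join — not preserved.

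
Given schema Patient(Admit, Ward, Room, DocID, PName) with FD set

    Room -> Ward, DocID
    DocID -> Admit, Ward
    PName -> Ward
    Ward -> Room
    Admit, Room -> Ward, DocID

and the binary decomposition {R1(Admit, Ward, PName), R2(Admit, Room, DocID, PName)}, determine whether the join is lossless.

Yes

Common attributes: R1 ∩ R2 = {Admit, PName}.
Closure of {Admit, PName}: PName → Ward applies, adding Ward; Ward → Room applies, adding Room; Admit, Room → Ward, DocID applies, adding DocID. So (Admit, PName)⁺ = {Admit, Ward, Room, DocID, PName}.
This closure contains every attribute of R1, so R1 ∩ R2 → R1. The join is lossless.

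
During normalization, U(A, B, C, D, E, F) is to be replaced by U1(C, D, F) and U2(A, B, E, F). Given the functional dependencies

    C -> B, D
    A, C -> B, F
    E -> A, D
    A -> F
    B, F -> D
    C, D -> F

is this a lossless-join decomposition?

Common attributes: U1 ∩ U2 = {F}.
No dependency enlarges {F}, so (F)⁺ = {F}.
The closure contains neither all of U1 = {C, D, F} nor all of U2 = {A, B, E, F}, so the common attributes are not a superkey of either fragment. The join is lossy.

No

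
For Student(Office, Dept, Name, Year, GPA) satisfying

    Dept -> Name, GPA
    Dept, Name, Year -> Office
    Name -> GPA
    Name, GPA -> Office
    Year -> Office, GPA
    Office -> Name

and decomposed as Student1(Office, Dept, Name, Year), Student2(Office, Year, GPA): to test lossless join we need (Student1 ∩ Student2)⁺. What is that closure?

Office, Name, Year, GPA

Student1 ∩ Student2 = {Office, Year}.
Year → Office, GPA applies, adding GPA
Office → Name applies, adding Name
Closure: {Office, Name, Year, GPA}.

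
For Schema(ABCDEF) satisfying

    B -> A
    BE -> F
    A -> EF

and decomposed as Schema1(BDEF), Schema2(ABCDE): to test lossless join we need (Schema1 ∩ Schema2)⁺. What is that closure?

Schema1 ∩ Schema2 = {BDE}.
B → A applies, adding A
BE → F applies, adding F
Closure: {ABDEF}.

ABDEF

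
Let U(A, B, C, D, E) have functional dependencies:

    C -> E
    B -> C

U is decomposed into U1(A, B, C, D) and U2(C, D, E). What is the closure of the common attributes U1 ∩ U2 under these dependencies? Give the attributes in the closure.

U1 ∩ U2 = {C, D}.
C → E applies, adding E
Closure: {C, D, E}.

C, D, E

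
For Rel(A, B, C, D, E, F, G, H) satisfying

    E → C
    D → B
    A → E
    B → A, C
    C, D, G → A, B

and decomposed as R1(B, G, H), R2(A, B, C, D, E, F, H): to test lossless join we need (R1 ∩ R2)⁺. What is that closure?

A, B, C, E, H

R1 ∩ R2 = {B, H}.
B → A, C applies, adding A, C
A → E applies, adding E
Closure: {A, B, C, E, H}.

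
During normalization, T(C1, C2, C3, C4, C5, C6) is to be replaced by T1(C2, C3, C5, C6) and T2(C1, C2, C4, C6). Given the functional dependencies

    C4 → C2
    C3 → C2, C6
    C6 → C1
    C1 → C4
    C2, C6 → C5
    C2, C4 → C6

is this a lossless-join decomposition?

Common attributes: T1 ∩ T2 = {C2, C6}.
Closure of {C2, C6}: C6 → C1 applies, adding C1; C1 → C4 applies, adding C4; C2, C6 → C5 applies, adding C5. So (C2, C6)⁺ = {C1, C2, C4, C5, C6}.
This closure contains every attribute of T2, so T1 ∩ T2 → T2. The join is lossless.

Yes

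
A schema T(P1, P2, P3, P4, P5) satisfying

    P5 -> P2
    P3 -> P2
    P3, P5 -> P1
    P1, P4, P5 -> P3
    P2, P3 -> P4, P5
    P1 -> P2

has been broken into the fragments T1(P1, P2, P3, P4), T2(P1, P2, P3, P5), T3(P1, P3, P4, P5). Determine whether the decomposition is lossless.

Yes

Chase test. Columns are P1, P2, P3, P4, P5; row i has aⱼ where attribute j ∈ Ti, else bᵢⱼ.
Initial tableau (one row per fragment):
  row 1: a1 a2 a3 a4 b15
  row 2: a1 a2 a3 b24 a5
  row 3: a1 b32 a3 a4 a5
Rows 2 and 3 agree on P5; apply P5→P2 and equate their P2 entries.
Rows 1 and 2 agree on P2, P3; apply P2, P3→P4, P5 and equate their P4, P5 entries.
Row 1 is now all distinguished symbols — the join is lossless.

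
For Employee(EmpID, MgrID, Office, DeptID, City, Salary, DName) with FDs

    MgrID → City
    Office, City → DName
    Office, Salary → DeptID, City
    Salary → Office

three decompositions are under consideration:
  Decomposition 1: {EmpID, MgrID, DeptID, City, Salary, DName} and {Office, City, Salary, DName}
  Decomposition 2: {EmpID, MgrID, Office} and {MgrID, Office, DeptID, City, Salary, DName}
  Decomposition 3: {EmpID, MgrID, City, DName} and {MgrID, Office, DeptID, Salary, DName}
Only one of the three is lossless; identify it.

Decomposition 1: common = {City, Salary, DName}, closure = {Office, DeptID, City, Salary, DName} → lossless.
Decomposition 2: common = {MgrID, Office}, closure = {MgrID, Office, City, DName} → lossy.
Decomposition 3: common = {MgrID, DName}, closure = {MgrID, City, DName} → lossy.

Decomposition 1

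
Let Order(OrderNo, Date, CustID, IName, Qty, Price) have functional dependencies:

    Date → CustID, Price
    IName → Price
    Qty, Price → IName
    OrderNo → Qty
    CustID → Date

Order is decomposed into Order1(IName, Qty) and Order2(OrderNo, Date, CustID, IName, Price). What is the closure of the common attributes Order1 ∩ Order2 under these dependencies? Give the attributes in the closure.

IName, Price

Order1 ∩ Order2 = {IName}.
IName → Price applies, adding Price
Closure: {IName, Price}.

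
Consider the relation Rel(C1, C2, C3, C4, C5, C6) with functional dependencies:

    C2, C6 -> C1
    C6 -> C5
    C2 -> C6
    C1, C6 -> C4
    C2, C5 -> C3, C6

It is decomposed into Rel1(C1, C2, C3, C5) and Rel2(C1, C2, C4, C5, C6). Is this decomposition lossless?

Yes

Common attributes: Rel1 ∩ Rel2 = {C1, C2, C5}.
Closure of {C1, C2, C5}: C2 → C6 applies, adding C6; C1, C6 → C4 applies, adding C4; C2, C5 → C3, C6 applies, adding C3. So (C1, C2, C5)⁺ = {C1, C2, C3, C4, C5, C6}.
This closure contains every attribute of Rel1, so Rel1 ∩ Rel2 → Rel1. The join is lossless.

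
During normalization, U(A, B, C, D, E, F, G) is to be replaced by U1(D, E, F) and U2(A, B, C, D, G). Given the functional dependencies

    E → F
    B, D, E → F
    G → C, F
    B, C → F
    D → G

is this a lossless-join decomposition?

Common attributes: U1 ∩ U2 = {D}.
Closure of {D}: D → G applies, adding G; G → C, F applies, adding C, F. So (D)⁺ = {C, D, F, G}.
The closure contains neither all of U1 = {D, E, F} nor all of U2 = {A, B, C, D, G}, so the common attributes are not a superkey of either fragment. The join is lossy.

No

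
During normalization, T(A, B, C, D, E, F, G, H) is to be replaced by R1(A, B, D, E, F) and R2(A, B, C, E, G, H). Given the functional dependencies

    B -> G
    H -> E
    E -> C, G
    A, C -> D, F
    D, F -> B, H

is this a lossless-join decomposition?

Common attributes: R1 ∩ R2 = {A, B, E}.
Closure of {A, B, E}: B → G applies, adding G; E → C, G applies, adding C; A, C → D, F applies, adding D, F; D, F → B, H applies, adding H. So (A, B, E)⁺ = {A, B, C, D, E, F, G, H}.
This closure contains every attribute of R1, so R1 ∩ R2 → R1. The join is lossless.

Yes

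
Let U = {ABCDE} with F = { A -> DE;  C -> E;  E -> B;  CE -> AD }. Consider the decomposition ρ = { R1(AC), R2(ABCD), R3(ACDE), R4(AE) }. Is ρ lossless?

Chase test. Columns are ABCDE; row i has aⱼ where attribute j ∈ Ri, else bᵢⱼ.
Initial tableau (one row per fragment):
  row 1: a1 b12 a3 b14 b15
  row 2: a1 a2 a3 a4 b25
  row 3: a1 b32 a3 a4 a5
  row 4: a1 b42 b43 b44 a5
Rows 1 and 2 agree on A; apply A→DE and equate their DE entries.
Rows 1 and 3 agree on A; apply A→DE and equate their DE entries.
Rows 1 and 4 agree on A; apply A→DE and equate their DE entries.
Rows 1 and 2 agree on E; apply E→B and equate their B entries.
Rows 1 and 3 agree on E; apply E→B and equate their B entries.
Rows 1 and 4 agree on E; apply E→B and equate their B entries.
Row 1 is now all distinguished symbols — the join is lossless.

Yes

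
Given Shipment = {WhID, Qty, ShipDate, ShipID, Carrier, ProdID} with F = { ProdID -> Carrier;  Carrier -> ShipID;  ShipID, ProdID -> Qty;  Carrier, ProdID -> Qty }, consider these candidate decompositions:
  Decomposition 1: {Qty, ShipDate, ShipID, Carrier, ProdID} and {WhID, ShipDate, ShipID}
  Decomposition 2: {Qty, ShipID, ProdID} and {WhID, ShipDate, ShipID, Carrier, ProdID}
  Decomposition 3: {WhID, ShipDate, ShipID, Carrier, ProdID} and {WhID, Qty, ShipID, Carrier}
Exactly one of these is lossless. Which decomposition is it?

Decomposition 2

Decomposition 1: common = {ShipDate, ShipID}, closure = {ShipDate, ShipID} → lossy.
Decomposition 2: common = {ShipID, ProdID}, closure = {Qty, ShipID, Carrier, ProdID} → lossless.
Decomposition 3: common = {WhID, ShipID, Carrier}, closure = {WhID, ShipID, Carrier} → lossy.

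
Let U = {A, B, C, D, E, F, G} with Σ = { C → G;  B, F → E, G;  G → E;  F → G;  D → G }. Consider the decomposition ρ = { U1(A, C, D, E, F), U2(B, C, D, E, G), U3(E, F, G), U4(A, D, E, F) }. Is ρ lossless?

Chase test. Columns are A, B, C, D, E, F, G; row i has aⱼ where attribute j ∈ Ui, else bᵢⱼ.
Initial tableau (one row per fragment):
  row 1: a1 b12 a3 a4 a5 a6 b17
  row 2: b21 a2 a3 a4 a5 b26 a7
  row 3: b31 b32 b33 b34 a5 a6 a7
  row 4: a1 b42 b43 a4 a5 a6 b47
Rows 1 and 2 agree on C; apply C→G and equate their G entries.
Rows 1 and 4 agree on F; apply F→G and equate their G entries.
No row becomes fully distinguished — the join is lossy.

No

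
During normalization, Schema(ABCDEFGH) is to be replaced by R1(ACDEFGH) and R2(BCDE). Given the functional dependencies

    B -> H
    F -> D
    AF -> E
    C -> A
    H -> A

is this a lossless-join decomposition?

No

Common attributes: R1 ∩ R2 = {CDE}.
Closure of {CDE}: C → A applies, adding A. So (CDE)⁺ = {ACDE}.
The closure contains neither all of R1 = {ACDEFGH} nor all of R2 = {BCDE}, so the common attributes are not a superkey of either fragment. The join is lossy.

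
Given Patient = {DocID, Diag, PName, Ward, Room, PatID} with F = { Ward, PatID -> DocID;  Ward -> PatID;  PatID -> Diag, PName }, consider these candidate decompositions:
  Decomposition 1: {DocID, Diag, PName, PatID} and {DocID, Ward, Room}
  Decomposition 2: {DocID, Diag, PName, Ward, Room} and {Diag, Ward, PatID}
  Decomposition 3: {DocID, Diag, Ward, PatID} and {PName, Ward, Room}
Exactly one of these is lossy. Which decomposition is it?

Decomposition 1

Decomposition 1: common = {DocID}, closure = {DocID} → lossy.
Decomposition 2: common = {Diag, Ward}, closure = {DocID, Diag, PName, Ward, PatID} → lossless.
Decomposition 3: common = {Ward}, closure = {DocID, Diag, PName, Ward, PatID} → lossless.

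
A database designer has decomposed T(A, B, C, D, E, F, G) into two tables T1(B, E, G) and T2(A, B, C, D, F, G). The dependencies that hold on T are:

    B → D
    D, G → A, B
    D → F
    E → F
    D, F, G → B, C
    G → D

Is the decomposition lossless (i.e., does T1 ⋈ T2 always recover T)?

Common attributes: T1 ∩ T2 = {B, G}.
Closure of {B, G}: B → D applies, adding D; D, G → A, B applies, adding A; D → F applies, adding F; D, F, G → B, C applies, adding C. So (B, G)⁺ = {A, B, C, D, F, G}.
This closure contains every attribute of T2, so T1 ∩ T2 → T2. The join is lossless.

Yes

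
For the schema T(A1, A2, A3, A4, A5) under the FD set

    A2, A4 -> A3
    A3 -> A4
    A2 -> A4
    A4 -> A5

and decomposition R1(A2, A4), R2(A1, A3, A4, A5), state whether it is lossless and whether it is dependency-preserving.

lossy and not dependency-preserving

Lossless test: (A4)⁺ = {A4, A5}, which is a superkey of neither fragment — lossy.
Dependency preservation: the restricted closure of {A2, A4} across the fragments never reaches {A3}, so A2, A4 → A3 cannot be enforced without a join — not preserved.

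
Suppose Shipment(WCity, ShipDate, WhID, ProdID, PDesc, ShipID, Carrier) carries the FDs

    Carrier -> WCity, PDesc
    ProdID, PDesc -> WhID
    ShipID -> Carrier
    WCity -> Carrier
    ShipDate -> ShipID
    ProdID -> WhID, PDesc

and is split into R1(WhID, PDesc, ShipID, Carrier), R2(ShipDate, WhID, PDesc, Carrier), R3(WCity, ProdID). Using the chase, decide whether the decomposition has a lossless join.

No

Chase test. Columns are WCity, ShipDate, WhID, ProdID, PDesc, ShipID, Carrier; row i has aⱼ where attribute j ∈ Ri, else bᵢⱼ.
Initial tableau (one row per fragment):
  row 1: b11 b12 a3 b14 a5 a6 a7
  row 2: b21 a2 a3 b24 a5 b26 a7
  row 3: a1 b32 b33 a4 b35 b36 b37
Rows 1 and 2 agree on Carrier; apply Carrier→WCity, PDesc and equate their WCity, PDesc entries.
No row becomes fully distinguished — the join is lossy.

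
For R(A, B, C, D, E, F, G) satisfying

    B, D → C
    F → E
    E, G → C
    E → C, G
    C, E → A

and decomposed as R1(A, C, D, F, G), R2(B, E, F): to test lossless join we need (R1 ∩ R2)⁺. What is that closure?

R1 ∩ R2 = {F}.
F → E applies, adding E
E → C, G applies, adding C, G
C, E → A applies, adding A
Closure: {A, C, E, F, G}.

A, C, E, F, G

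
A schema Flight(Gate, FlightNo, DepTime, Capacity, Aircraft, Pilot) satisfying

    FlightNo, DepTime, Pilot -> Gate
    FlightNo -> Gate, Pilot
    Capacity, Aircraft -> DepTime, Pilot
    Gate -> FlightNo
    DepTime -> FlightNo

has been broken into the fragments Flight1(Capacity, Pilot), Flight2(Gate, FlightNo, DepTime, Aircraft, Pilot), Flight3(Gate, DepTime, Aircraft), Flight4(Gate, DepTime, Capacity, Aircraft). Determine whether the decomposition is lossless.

Chase test. Columns are Gate, FlightNo, DepTime, Capacity, Aircraft, Pilot; row i has aⱼ where attribute j ∈ Flighti, else bᵢⱼ.
Initial tableau (one row per fragment):
  row 1: b11 b12 b13 a4 b15 a6
  row 2: a1 a2 a3 b24 a5 a6
  row 3: a1 b32 a3 b34 a5 b36
  row 4: a1 b42 a3 a4 a5 b46
Rows 2 and 3 agree on Gate; apply Gate→FlightNo and equate their FlightNo entries.
Rows 2 and 4 agree on Gate; apply Gate→FlightNo and equate their FlightNo entries.
Rows 2 and 3 agree on FlightNo; apply FlightNo→Gate, Pilot and equate their Gate, Pilot entries.
Rows 2 and 4 agree on FlightNo; apply FlightNo→Gate, Pilot and equate their Gate, Pilot entries.
Row 4 is now all distinguished symbols — the join is lossless.

Yes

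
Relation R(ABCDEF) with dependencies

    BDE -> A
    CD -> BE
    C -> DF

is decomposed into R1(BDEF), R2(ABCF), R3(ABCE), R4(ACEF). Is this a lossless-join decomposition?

No

Chase test. Columns are ABCDEF; row i has aⱼ where attribute j ∈ Ri, else bᵢⱼ.
Initial tableau (one row per fragment):
  row 1: b11 a2 b13 a4 a5 a6
  row 2: a1 a2 a3 b24 b25 a6
  row 3: a1 a2 a3 b34 a5 b36
  row 4: a1 b42 a3 b44 a5 a6
Rows 2 and 3 agree on C; apply C→DF and equate their DF entries.
Rows 2 and 4 agree on C; apply C→DF and equate their DF entries.
Rows 2 and 3 agree on CD; apply CD→BE and equate their BE entries.
Rows 2 and 4 agree on CD; apply CD→BE and equate their BE entries.
No row becomes fully distinguished — the join is lossy.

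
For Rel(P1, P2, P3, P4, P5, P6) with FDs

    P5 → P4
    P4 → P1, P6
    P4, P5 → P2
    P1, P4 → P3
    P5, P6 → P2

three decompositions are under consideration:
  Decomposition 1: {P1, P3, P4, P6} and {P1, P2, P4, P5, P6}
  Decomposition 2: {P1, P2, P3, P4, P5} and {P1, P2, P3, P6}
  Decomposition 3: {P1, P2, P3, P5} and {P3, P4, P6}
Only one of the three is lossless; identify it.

Decomposition 1: common = {P1, P4, P6}, closure = {P1, P3, P4, P6} → lossless.
Decomposition 2: common = {P1, P2, P3}, closure = {P1, P2, P3} → lossy.
Decomposition 3: common = {P3}, closure = {P3} → lossy.

Decomposition 1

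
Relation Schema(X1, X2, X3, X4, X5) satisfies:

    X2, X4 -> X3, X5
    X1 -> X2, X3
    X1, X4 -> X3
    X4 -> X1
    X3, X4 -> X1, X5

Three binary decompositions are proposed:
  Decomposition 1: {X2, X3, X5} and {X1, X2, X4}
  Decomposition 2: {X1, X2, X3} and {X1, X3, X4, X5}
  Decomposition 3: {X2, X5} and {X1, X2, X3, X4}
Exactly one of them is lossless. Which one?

Decomposition 1: common = {X2}, closure = {X2} → lossy.
Decomposition 2: common = {X1, X3}, closure = {X1, X2, X3} → lossless.
Decomposition 3: common = {X2}, closure = {X2} → lossy.

Decomposition 2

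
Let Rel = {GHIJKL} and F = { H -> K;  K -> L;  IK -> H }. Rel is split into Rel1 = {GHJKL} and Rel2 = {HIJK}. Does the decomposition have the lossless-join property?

Common attributes: Rel1 ∩ Rel2 = {HJK}.
Closure of {HJK}: K → L applies, adding L. So (HJK)⁺ = {HJKL}.
The closure contains neither all of Rel1 = {GHJKL} nor all of Rel2 = {HIJK}, so the common attributes are not a superkey of either fragment. The join is lossy.

No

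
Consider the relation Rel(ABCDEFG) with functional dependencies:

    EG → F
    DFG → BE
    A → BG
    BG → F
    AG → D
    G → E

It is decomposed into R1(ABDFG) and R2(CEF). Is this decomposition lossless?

Common attributes: R1 ∩ R2 = {F}.
No dependency enlarges {F}, so (F)⁺ = {F}.
The closure contains neither all of R1 = {ABDFG} nor all of R2 = {CEF}, so the common attributes are not a superkey of either fragment. The join is lossy.

No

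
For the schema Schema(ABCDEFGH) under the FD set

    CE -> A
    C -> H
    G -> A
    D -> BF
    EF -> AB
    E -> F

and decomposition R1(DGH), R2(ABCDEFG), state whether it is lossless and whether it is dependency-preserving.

Lossless test: (DG)⁺ = {ABDFG}, which is a superkey of neither fragment — lossy.
Dependency preservation: the restricted closure of {C} across the fragments never reaches {H}, so C → H cannot be enforced without a join — not preserved.

lossy and not dependency-preserving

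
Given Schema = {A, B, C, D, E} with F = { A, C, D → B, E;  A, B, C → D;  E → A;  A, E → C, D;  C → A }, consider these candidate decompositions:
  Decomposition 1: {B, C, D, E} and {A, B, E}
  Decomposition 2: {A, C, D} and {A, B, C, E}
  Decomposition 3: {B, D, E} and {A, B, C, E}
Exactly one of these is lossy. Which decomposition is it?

Decomposition 1: common = {B, E}, closure = {A, B, C, D, E} → lossless.
Decomposition 2: common = {A, C}, closure = {A, C} → lossy.
Decomposition 3: common = {B, E}, closure = {A, B, C, D, E} → lossless.

Decomposition 2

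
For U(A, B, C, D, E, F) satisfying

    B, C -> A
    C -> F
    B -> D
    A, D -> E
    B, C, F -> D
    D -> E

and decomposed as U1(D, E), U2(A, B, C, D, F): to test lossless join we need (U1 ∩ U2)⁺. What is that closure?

U1 ∩ U2 = {D}.
D → E applies, adding E
Closure: {D, E}.

D, E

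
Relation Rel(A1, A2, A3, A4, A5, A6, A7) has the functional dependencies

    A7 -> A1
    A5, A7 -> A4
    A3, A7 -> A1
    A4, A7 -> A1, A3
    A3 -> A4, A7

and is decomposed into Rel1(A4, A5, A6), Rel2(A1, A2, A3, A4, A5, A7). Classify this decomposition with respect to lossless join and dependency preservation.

Lossless test: (A4, A5)⁺ = {A4, A5}, which is a superkey of neither fragment — lossy.
Dependency preservation: every FD's attributes lie within a single fragment, so each can be enforced locally — preserved.

lossy but dependency-preserving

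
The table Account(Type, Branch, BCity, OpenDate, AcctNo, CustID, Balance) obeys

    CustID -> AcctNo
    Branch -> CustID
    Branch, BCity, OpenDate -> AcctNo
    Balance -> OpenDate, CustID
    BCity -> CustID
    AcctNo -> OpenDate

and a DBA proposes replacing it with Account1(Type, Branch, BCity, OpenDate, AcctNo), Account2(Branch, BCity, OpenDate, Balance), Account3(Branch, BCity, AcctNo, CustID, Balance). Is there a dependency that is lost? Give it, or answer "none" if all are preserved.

CustID → AcctNo lies within Account3.
Branch → CustID lies within Account3.
Branch, BCity, OpenDate → AcctNo lies within Account1.
Balance → OpenDate, CustID: restricted closure across fragments reaches OpenDate, CustID.
BCity → CustID lies within Account3.
AcctNo → OpenDate lies within Account1.
Every dependency is enforceable on the fragments, so the decomposition is dependency-preserving.

none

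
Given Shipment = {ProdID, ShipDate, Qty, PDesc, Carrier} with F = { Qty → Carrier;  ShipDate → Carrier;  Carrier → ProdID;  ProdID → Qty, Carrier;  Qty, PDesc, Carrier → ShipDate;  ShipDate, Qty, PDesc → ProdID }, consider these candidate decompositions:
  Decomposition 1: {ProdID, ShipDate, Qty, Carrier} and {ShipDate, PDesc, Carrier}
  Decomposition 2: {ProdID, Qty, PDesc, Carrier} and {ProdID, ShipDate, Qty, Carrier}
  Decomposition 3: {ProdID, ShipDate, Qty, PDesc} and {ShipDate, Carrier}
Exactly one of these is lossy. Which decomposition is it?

Decomposition 2

Decomposition 1: common = {ShipDate, Carrier}, closure = {ProdID, ShipDate, Qty, Carrier} → lossless.
Decomposition 2: common = {ProdID, Qty, Carrier}, closure = {ProdID, Qty, Carrier} → lossy.
Decomposition 3: common = {ShipDate}, closure = {ProdID, ShipDate, Qty, Carrier} → lossless.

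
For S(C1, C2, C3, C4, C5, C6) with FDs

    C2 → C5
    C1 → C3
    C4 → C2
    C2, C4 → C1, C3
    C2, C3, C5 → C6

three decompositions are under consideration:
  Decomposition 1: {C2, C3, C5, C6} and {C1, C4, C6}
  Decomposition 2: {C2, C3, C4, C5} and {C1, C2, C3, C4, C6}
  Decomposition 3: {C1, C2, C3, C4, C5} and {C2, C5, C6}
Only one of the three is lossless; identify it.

Decomposition 2

Decomposition 1: common = {C6}, closure = {C6} → lossy.
Decomposition 2: common = {C2, C3, C4}, closure = {C1, C2, C3, C4, C5, C6} → lossless.
Decomposition 3: common = {C2, C5}, closure = {C2, C5} → lossy.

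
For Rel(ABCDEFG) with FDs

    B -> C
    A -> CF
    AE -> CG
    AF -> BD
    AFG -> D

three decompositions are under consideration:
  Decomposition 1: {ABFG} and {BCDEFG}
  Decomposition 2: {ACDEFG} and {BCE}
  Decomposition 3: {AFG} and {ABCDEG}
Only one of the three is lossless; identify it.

Decomposition 3

Decomposition 1: common = {BFG}, closure = {BCFG} → lossy.
Decomposition 2: common = {CE}, closure = {CE} → lossy.
Decomposition 3: common = {AG}, closure = {ABCDFG} → lossless.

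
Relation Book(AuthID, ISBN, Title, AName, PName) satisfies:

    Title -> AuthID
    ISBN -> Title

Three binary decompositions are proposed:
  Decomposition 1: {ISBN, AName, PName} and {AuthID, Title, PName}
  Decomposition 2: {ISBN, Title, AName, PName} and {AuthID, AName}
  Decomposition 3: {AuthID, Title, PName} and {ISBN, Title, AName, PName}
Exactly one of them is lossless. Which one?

Decomposition 3

Decomposition 1: common = {PName}, closure = {PName} → lossy.
Decomposition 2: common = {AName}, closure = {AName} → lossy.
Decomposition 3: common = {Title, PName}, closure = {AuthID, Title, PName} → lossless.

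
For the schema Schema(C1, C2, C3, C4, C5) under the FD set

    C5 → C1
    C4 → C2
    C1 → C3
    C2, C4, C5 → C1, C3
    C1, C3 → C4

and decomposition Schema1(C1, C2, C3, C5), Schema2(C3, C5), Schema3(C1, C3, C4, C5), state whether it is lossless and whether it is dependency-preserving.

lossless but not dependency-preserving

Lossless test (chase): Rows 1 and 2 agree on C5; apply C5→C1 and equate their C1 entries. Rows 1 and 2 agree on C1, C3; apply C1, C3→C4 and equate their C4 entries. Rows 1 and 3 agree on C1, C3; apply C1, C3→C4 and equate their C4 entries. Rows 1 and 2 agree on C4; apply C4→C2 and equate their C2 entries. Rows 1 and 3 agree on C4; apply C4→C2 and equate their C2 entries. Row 1 is now all distinguished symbols — the join is lossless.
Dependency preservation: the restricted closure of {C4} across the fragments never reaches {C2}, so C4 → C2 cannot be enforced without a join — not preserved.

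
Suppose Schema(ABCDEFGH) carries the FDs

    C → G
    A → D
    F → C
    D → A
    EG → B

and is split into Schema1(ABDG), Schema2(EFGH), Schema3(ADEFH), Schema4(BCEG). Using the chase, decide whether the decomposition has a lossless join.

No

Chase test. Columns are ABCDEFGH; row i has aⱼ where attribute j ∈ Schemai, else bᵢⱼ.
Initial tableau (one row per fragment):
  row 1: a1 a2 b13 a4 b15 b16 a7 b18
  row 2: b21 b22 b23 b24 a5 a6 a7 a8
  row 3: a1 b32 b33 a4 a5 a6 b37 a8
  row 4: b41 a2 a3 b44 a5 b46 a7 b48
Rows 2 and 3 agree on F; apply F→C and equate their C entries.
Rows 2 and 4 agree on EG; apply EG→B and equate their B entries.
Rows 2 and 3 agree on C; apply C→G and equate their G entries.
Rows 2 and 3 agree on EG; apply EG→B and equate their B entries.
No row becomes fully distinguished — the join is lossy.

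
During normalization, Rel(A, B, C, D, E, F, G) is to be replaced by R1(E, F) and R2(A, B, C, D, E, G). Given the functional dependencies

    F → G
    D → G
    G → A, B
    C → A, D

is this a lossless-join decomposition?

Common attributes: R1 ∩ R2 = {E}.
No dependency enlarges {E}, so (E)⁺ = {E}.
The closure contains neither all of R1 = {E, F} nor all of R2 = {A, B, C, D, E, G}, so the common attributes are not a superkey of either fragment. The join is lossy.

No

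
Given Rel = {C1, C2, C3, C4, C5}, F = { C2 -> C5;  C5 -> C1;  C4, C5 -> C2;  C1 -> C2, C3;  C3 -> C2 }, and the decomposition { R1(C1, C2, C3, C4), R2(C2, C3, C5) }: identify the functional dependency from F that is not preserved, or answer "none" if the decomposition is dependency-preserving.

none

C2 → C5 lies within R2.
C5 → C1: restricted closure across fragments reaches C1.
C4, C5 → C2: restricted closure across fragments reaches C2.
C1 → C2, C3 lies within R1.
C3 → C2 lies within R1.
Every dependency is enforceable on the fragments, so the decomposition is dependency-preserving.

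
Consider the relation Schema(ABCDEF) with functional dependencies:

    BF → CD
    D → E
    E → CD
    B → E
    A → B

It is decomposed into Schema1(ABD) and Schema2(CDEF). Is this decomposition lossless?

No

Common attributes: Schema1 ∩ Schema2 = {D}.
Closure of {D}: D → E applies, adding E; E → CD applies, adding C. So (D)⁺ = {CDE}.
The closure contains neither all of Schema1 = {ABD} nor all of Schema2 = {CDEF}, so the common attributes are not a superkey of either fragment. The join is lossy.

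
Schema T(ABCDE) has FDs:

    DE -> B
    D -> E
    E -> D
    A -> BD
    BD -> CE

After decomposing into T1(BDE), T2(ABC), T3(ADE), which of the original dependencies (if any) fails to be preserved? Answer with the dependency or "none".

Check BD → CE: no single fragment contains all of {BCDE}, and the restricted closure of {BD} across the fragments never reaches {CE}.
DE → B is preserved.
D → E is preserved.
E → D is preserved.
A → BD is preserved.

BD -> CE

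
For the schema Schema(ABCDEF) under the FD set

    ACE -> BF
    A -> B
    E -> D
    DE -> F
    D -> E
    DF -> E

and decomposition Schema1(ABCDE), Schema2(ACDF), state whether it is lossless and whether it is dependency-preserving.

Lossless test: (ACD)⁺ = {ABCDEF}, which contains all of one fragment — lossless.
Dependency preservation: ACE → BF; DE → F; DF → E are not contained in any single fragment, but the restricted closure of each left-hand side across the fragments still reaches the right-hand side; the remaining FDs each lie inside some fragment. All dependencies are preserved.

lossless and dependency-preserving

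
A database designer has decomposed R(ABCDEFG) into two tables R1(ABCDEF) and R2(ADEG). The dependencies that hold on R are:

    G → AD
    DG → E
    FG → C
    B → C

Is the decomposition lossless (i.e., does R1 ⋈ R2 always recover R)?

No

Common attributes: R1 ∩ R2 = {ADE}.
No dependency enlarges {ADE}, so (ADE)⁺ = {ADE}.
The closure contains neither all of R1 = {ABCDEF} nor all of R2 = {ADEG}, so the common attributes are not a superkey of either fragment. The join is lossy.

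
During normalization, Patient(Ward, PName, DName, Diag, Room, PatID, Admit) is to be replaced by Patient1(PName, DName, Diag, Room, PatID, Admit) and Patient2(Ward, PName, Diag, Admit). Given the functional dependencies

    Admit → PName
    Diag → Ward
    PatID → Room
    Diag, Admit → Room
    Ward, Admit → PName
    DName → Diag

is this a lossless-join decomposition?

Yes

Common attributes: Patient1 ∩ Patient2 = {PName, Diag, Admit}.
Closure of {PName, Diag, Admit}: Diag → Ward applies, adding Ward; Diag, Admit → Room applies, adding Room. So (PName, Diag, Admit)⁺ = {Ward, PName, Diag, Room, Admit}.
This closure contains every attribute of Patient2, so Patient1 ∩ Patient2 → Patient2. The join is lossless.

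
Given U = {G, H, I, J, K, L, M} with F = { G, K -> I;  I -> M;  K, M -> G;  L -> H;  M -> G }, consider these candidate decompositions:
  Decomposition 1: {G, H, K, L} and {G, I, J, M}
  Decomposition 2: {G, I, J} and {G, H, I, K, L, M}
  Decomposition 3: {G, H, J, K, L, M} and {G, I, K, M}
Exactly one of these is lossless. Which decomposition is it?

Decomposition 3

Decomposition 1: common = {G}, closure = {G} → lossy.
Decomposition 2: common = {G, I}, closure = {G, I, M} → lossy.
Decomposition 3: common = {G, K, M}, closure = {G, I, K, M} → lossless.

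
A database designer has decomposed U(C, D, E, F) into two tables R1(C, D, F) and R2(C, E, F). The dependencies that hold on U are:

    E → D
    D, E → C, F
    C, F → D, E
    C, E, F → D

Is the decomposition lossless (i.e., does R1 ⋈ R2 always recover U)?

Common attributes: R1 ∩ R2 = {C, F}.
Closure of {C, F}: C, F → D, E applies, adding D, E. So (C, F)⁺ = {C, D, E, F}.
This closure contains every attribute of R1, so R1 ∩ R2 → R1. The join is lossless.

Yes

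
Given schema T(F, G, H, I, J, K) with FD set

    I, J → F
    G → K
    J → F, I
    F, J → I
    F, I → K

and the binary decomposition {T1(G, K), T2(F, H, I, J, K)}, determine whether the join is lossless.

Common attributes: T1 ∩ T2 = {K}.
No dependency enlarges {K}, so (K)⁺ = {K}.
The closure contains neither all of T1 = {G, K} nor all of T2 = {F, H, I, J, K}, so the common attributes are not a superkey of either fragment. The join is lossy.

No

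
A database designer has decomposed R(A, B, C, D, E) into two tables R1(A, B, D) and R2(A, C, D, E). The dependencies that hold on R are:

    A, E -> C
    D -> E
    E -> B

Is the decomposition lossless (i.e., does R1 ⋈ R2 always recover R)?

Common attributes: R1 ∩ R2 = {A, D}.
Closure of {A, D}: D → E applies, adding E; E → B applies, adding B; A, E → C applies, adding C. So (A, D)⁺ = {A, B, C, D, E}.
This closure contains every attribute of R1, so R1 ∩ R2 → R1. The join is lossless.

Yes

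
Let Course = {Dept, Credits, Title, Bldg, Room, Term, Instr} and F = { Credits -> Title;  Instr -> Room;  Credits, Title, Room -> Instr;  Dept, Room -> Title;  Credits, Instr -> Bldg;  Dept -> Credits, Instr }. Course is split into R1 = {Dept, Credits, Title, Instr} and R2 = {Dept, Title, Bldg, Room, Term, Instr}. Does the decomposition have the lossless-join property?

Common attributes: R1 ∩ R2 = {Dept, Title, Instr}.
Closure of {Dept, Title, Instr}: Instr → Room applies, adding Room; Dept → Credits, Instr applies, adding Credits; Credits, Instr → Bldg applies, adding Bldg. So (Dept, Title, Instr)⁺ = {Dept, Credits, Title, Bldg, Room, Instr}.
This closure contains every attribute of R1, so R1 ∩ R2 → R1. The join is lossless.

Yes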